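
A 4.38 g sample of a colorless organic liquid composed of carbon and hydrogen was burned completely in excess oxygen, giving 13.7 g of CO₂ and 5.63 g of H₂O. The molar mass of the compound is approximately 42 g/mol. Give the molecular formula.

mol C = 13.7 g CO₂ ÷ 44.009 g/mol = 0.3113 mol
mol H = 2 × 5.63 g H₂O ÷ 18.015 g/mol = 0.6250 mol
Divide by the smallest (0.3113 mol): C 1.000, H 2.008
Empirical formula: CH2
Empirical-formula mass = 14.03 g/mol; 42 ÷ 14.03 ≈ 3, so the molecular formula is C3H6.

C3H6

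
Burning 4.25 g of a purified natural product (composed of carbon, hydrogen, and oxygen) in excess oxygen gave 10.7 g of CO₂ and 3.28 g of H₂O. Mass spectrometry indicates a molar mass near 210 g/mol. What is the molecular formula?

mol C = 10.7 g CO₂ ÷ 44.009 g/mol = 0.2431 mol
mol H = 2 × 3.28 g H₂O ÷ 18.015 g/mol = 0.3641 mol
mass O = 4.25 − (2.920 + 0.3671) = 0.9627 g → mol O = 0.9627 ÷ 15.999 = 0.06017 mol
Divide by the smallest (0.06017 mol): C 4.041, H 6.052, O 1.000
Empirical formula: C4H6O
Empirical-formula mass = 70.09 g/mol; 210 ÷ 70.09 ≈ 3, so the molecular formula is C12H18O3.

C12H18O3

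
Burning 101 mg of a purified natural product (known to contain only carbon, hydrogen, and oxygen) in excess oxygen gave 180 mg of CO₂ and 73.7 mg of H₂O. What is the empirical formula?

C3H6O2

mol C = 0.180 g CO₂ ÷ 44.009 g/mol = 0.004090 mol
mol H = 2 × 0.0737 g H₂O ÷ 18.015 g/mol = 0.008182 mol
mass O = 0.101 − (0.04913 + 0.008248) = 0.04363 g → mol O = 0.04363 ÷ 15.999 = 0.002727 mol
Divide by the smallest (0.002727 mol): C 1.500, H 3.001, O 1.000
Multiplying each by 2 gives whole numbers: C 3.00, H 6.00, O 2.00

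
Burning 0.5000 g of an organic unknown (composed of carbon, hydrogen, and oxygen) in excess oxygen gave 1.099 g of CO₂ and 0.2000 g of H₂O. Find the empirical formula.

mol C = 1.099 g CO₂ ÷ 44.009 g/mol = 0.024972 mol
mol H = 2 × 0.2000 g H₂O ÷ 18.015 g/mol = 0.022204 mol
mass O = 0.5000 − (0.29994 + 0.022381) = 0.17768 g → mol O = 0.17768 ÷ 15.999 = 0.011106 mol
Divide by the smallest (0.011106 mol): C 2.249, H 1.999, O 1.000
Multiplying each by 4 gives whole numbers: C 8.99, H 8.00, O 4.00

C9H8O4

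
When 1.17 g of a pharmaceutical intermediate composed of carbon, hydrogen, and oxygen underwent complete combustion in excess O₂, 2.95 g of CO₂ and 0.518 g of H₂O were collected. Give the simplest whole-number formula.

mol C = 2.95 g CO₂ ÷ 44.009 g/mol = 0.06703 mol
mol H = 2 × 0.518 g H₂O ÷ 18.015 g/mol = 0.05751 mol
mass O = 1.17 − (0.8051 + 0.05797) = 0.3069 g → mol O = 0.3069 ÷ 15.999 = 0.01918 mol
Divide by the smallest (0.01918 mol): C 3.494, H 2.998, O 1.000
Multiplying each by 2 gives whole numbers: C 6.99, H 6.00, O 2.00

C7H6O2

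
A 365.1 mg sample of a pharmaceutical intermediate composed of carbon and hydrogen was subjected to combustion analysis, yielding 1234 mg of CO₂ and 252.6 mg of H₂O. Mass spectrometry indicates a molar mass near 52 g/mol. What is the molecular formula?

mol C = 1.234 g CO₂ ÷ 44.009 g/mol = 0.028040 mol
mol H = 2 × 0.2526 g H₂O ÷ 18.015 g/mol = 0.028043 mol
Divide by the smallest (0.028040 mol): C 1.000, H 1.000
Empirical formula: CH
Empirical-formula mass = 13.02 g/mol; 52 ÷ 13.02 ≈ 4, so the molecular formula is C4H4.

C4H4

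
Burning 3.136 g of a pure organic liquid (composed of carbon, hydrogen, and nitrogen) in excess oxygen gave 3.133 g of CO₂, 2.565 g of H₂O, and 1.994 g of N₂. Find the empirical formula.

mol C = 3.133 g CO₂ ÷ 44.009 g/mol = 0.071190 mol
mol H = 2 × 2.565 g H₂O ÷ 18.015 g/mol = 0.28476 mol
mol N = 2 × 1.994 g N₂ ÷ 28.014 g/mol = 0.14236 mol
Divide by the smallest (0.071190 mol): C 1.000, H 4.000, N 2.000

CH4N2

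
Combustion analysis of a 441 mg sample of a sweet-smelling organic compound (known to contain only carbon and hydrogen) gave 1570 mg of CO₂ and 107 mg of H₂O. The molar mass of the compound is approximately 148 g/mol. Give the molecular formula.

mol C = 1.57 g CO₂ ÷ 44.009 g/mol = 0.03567 mol
mol H = 2 × 0.107 g H₂O ÷ 18.015 g/mol = 0.01188 mol
Divide by the smallest (0.01188 mol): C 3.003, H 1.000
Empirical formula: C3H
Empirical-formula mass = 37.04 g/mol; 148 ÷ 37.04 ≈ 4, so the molecular formula is C12H4.

C12H4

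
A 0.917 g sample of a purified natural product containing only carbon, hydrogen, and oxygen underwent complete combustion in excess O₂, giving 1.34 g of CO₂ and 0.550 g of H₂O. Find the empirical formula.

CH2O

mol C = 1.34 g CO₂ ÷ 44.009 g/mol = 0.03045 mol
mol H = 2 × 0.550 g H₂O ÷ 18.015 g/mol = 0.06106 mol
mass O = 0.917 − (0.3657 + 0.06155) = 0.4897 g → mol O = 0.4897 ÷ 15.999 = 0.03061 mol
Divide by the smallest (0.03045 mol): C 1.000, H 2.005, O 1.005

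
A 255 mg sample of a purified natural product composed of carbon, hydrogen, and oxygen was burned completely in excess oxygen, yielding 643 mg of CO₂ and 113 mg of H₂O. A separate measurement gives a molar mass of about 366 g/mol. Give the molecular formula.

mol C = 0.643 g CO₂ ÷ 44.009 g/mol = 0.01461 mol
mol H = 2 × 0.113 g H₂O ÷ 18.015 g/mol = 0.01255 mol
mass O = 0.255 − (0.1755 + 0.01265) = 0.06687 g → mol O = 0.06687 ÷ 15.999 = 0.004179 mol
Divide by the smallest (0.004179 mol): C 3.496, H 3.002, O 1.000
Multiplying each by 2 gives whole numbers: C 6.99, H 6.00, O 2.00
Empirical formula: C7H6O2
Empirical-formula mass = 122.12 g/mol; 366 ÷ 122.12 ≈ 3, so the molecular formula is C21H18O6.

C21H18O6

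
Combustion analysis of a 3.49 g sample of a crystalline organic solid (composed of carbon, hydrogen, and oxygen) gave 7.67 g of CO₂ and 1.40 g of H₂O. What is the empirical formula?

mol C = 7.67 g CO₂ ÷ 44.009 g/mol = 0.1743 mol
mol H = 2 × 1.40 g H₂O ÷ 18.015 g/mol = 0.1554 mol
mass O = 3.49 − (2.093 + 0.1567) = 1.240 g → mol O = 1.240 ÷ 15.999 = 0.07751 mol
Divide by the smallest (0.07751 mol): C 2.249, H 2.005, O 1.000
Multiplying each by 4 gives whole numbers: C 8.99, H 8.02, O 4.00

C9H8O4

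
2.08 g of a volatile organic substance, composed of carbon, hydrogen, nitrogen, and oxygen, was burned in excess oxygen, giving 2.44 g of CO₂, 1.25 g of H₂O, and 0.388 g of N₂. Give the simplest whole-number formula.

C2H5NO2

mol C = 2.44 g CO₂ ÷ 44.009 g/mol = 0.05544 mol
mol H = 2 × 1.25 g H₂O ÷ 18.015 g/mol = 0.1388 mol
mol N = 2 × 0.388 g N₂ ÷ 28.014 g/mol = 0.02770 mol
mass O = 2.08 − (0.6659 + 0.1399 + 0.3880) = 0.8862 g → mol O = 0.8862 ÷ 15.999 = 0.05539 mol
Divide by the smallest (0.02770 mol): C 2.002, H 5.010, N 1.000, O 2.000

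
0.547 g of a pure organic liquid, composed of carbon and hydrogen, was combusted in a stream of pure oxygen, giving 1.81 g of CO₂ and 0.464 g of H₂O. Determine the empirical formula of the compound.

C4H5

mol C = 1.81 g CO₂ ÷ 44.009 g/mol = 0.04113 mol
mol H = 2 × 0.464 g H₂O ÷ 18.015 g/mol = 0.05151 mol
Divide by the smallest (0.04113 mol): C 1.000, H 1.252
Multiplying each by 4 gives whole numbers: C 4.00, H 5.01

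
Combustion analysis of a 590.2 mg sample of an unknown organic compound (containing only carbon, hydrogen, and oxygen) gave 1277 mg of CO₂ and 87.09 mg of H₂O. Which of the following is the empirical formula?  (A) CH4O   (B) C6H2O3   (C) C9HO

(B) C6H2O3

mol C = 1.277 g CO₂ ÷ 44.009 g/mol = 0.029017 mol
mol H = 2 × 0.08709 g H₂O ÷ 18.015 g/mol = 0.0096686 mol
mass O = 0.5902 − (0.34852 + 0.0097460) = 0.23193 g → mol O = 0.23193 ÷ 15.999 = 0.014497 mol
Divide by the smallest (0.0096686 mol): C 3.001, H 1.000, O 1.499
Multiplying each by 2 gives whole numbers: C 6.00, H 2.00, O 3.00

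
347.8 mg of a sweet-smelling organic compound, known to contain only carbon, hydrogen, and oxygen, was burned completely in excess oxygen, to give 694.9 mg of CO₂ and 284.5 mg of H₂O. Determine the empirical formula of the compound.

mol C = 0.6949 g CO₂ ÷ 44.009 g/mol = 0.015790 mol
mol H = 2 × 0.2845 g H₂O ÷ 18.015 g/mol = 0.031585 mol
mass O = 0.3478 − (0.18965 + 0.031837) = 0.12631 g → mol O = 0.12631 ÷ 15.999 = 0.0078948 mol
Divide by the smallest (0.0078948 mol): C 2.000, H 4.001, O 1.000

C2H4O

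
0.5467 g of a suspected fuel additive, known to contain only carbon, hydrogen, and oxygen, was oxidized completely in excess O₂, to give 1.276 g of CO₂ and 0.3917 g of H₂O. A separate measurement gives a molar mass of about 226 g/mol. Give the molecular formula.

C12H18O4

mol C = 1.276 g CO₂ ÷ 44.009 g/mol = 0.028994 mol
mol H = 2 × 0.3917 g H₂O ÷ 18.015 g/mol = 0.043486 mol
mass O = 0.5467 − (0.34825 + 0.043834) = 0.15462 g → mol O = 0.15462 ÷ 15.999 = 0.0096643 mol
Divide by the smallest (0.0096643 mol): C 3.000, H 4.500, O 1.000
Multiplying each by 2 gives whole numbers: C 6.00, H 9.00, O 2.00
Empirical formula: C6H9O2
Empirical-formula mass = 113.14 g/mol; 226 ÷ 113.14 ≈ 2, so the molecular formula is C12H18O4.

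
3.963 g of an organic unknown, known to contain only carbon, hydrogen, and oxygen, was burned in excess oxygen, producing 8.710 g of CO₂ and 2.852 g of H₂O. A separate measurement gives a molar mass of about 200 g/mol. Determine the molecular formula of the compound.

C10H16O4

mol C = 8.710 g CO₂ ÷ 44.009 g/mol = 0.19791 mol
mol H = 2 × 2.852 g H₂O ÷ 18.015 g/mol = 0.31663 mol
mass O = 3.963 − (2.3771 + 0.31916) = 1.2667 g → mol O = 1.2667 ÷ 15.999 = 0.079173 mol
Divide by the smallest (0.079173 mol): C 2.500, H 3.999, O 1.000
Multiplying each by 2 gives whole numbers: C 5.00, H 8.00, O 2.00
Empirical formula: C5H8O2
Empirical-formula mass = 100.12 g/mol; 200 ÷ 100.12 ≈ 2, so the molecular formula is C10H16O4.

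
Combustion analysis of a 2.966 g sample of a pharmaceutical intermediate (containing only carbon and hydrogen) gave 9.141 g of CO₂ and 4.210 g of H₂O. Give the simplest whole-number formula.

mol C = 9.141 g CO₂ ÷ 44.009 g/mol = 0.20771 mol
mol H = 2 × 4.210 g H₂O ÷ 18.015 g/mol = 0.46739 mol
Divide by the smallest (0.20771 mol): C 1.000, H 2.250
Multiplying each by 4 gives whole numbers: C 4.00, H 9.00

C4H9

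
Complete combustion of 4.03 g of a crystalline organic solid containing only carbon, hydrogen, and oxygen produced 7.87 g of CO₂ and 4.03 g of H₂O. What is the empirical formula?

C2H5O

mol C = 7.87 g CO₂ ÷ 44.009 g/mol = 0.1788 mol
mol H = 2 × 4.03 g H₂O ÷ 18.015 g/mol = 0.4474 mol
mass O = 4.03 − (2.148 + 0.4510) = 1.431 g → mol O = 1.431 ÷ 15.999 = 0.08945 mol
Divide by the smallest (0.08945 mol): C 1.999, H 5.002, O 1.000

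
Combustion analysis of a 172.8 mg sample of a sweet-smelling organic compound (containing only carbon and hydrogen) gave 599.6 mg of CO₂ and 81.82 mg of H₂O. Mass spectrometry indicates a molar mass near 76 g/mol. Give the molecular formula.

mol C = 0.5996 g CO₂ ÷ 44.009 g/mol = 0.013624 mol
mol H = 2 × 0.08182 g H₂O ÷ 18.015 g/mol = 0.0090835 mol
Divide by the smallest (0.0090835 mol): C 1.500, H 1.000
Multiplying each by 2 gives whole numbers: C 3.00, H 2.00
Empirical formula: C3H2
Empirical-formula mass = 38.05 g/mol; 76 ÷ 38.05 ≈ 2, so the molecular formula is C6H4.

C6H4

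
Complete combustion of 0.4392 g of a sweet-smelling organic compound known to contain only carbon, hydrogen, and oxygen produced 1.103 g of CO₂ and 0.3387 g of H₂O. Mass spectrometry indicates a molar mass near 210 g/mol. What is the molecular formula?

mol C = 1.103 g CO₂ ÷ 44.009 g/mol = 0.025063 mol
mol H = 2 × 0.3387 g H₂O ÷ 18.015 g/mol = 0.037602 mol
mass O = 0.4392 − (0.30103 + 0.037903) = 0.10026 g → mol O = 0.10026 ÷ 15.999 = 0.0062669 mol
Divide by the smallest (0.0062669 mol): C 3.999, H 6.000, O 1.000
Empirical formula: C4H6O
Empirical-formula mass = 70.09 g/mol; 210 ÷ 70.09 ≈ 3, so the molecular formula is C12H18O3.

C12H18O3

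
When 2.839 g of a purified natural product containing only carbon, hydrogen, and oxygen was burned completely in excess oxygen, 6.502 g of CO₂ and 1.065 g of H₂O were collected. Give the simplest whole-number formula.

mol C = 6.502 g CO₂ ÷ 44.009 g/mol = 0.14774 mol
mol H = 2 × 1.065 g H₂O ÷ 18.015 g/mol = 0.11823 mol
mass O = 2.839 − (1.7745 + 0.11918) = 0.94528 g → mol O = 0.94528 ÷ 15.999 = 0.059084 mol
Divide by the smallest (0.059084 mol): C 2.501, H 2.001, O 1.000
Multiplying each by 2 gives whole numbers: C 5.00, H 4.00, O 2.00

C5H4O2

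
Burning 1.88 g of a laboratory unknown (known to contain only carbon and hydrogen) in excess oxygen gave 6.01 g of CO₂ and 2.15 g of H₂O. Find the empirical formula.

C4H7

mol C = 6.01 g CO₂ ÷ 44.009 g/mol = 0.1366 mol
mol H = 2 × 2.15 g H₂O ÷ 18.015 g/mol = 0.2387 mol
Divide by the smallest (0.1366 mol): C 1.000, H 1.748
Multiplying each by 4 gives whole numbers: C 4.00, H 6.99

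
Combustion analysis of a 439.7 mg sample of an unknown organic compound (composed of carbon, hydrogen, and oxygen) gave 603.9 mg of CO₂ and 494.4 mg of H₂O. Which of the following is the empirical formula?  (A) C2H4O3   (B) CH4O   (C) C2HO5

(B) CH4O

mol C = 0.6039 g CO₂ ÷ 44.009 g/mol = 0.013722 mol
mol H = 2 × 0.4944 g H₂O ÷ 18.015 g/mol = 0.054888 mol
mass O = 0.4397 − (0.16482 + 0.055327) = 0.21956 g → mol O = 0.21956 ÷ 15.999 = 0.013723 mol
Divide by the smallest (0.013722 mol): C 1.000, H 4.000, O 1.000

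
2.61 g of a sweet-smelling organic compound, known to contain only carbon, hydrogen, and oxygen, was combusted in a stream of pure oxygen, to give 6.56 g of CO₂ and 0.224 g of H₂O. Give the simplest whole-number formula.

mol C = 6.56 g CO₂ ÷ 44.009 g/mol = 0.1491 mol
mol H = 2 × 0.224 g H₂O ÷ 18.015 g/mol = 0.02487 mol
mass O = 2.61 − (1.790 + 0.02507) = 0.7946 g → mol O = 0.7946 ÷ 15.999 = 0.04966 mol
Divide by the smallest (0.02487 mol): C 5.994, H 1.000, O 1.997

C6HO2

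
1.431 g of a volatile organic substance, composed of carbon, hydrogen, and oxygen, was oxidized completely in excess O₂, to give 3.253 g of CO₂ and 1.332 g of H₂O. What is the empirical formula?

C3H6O

mol C = 3.253 g CO₂ ÷ 44.009 g/mol = 0.073917 mol
mol H = 2 × 1.332 g H₂O ÷ 18.015 g/mol = 0.14788 mol
mass O = 1.431 − (0.88781 + 0.14906) = 0.39413 g → mol O = 0.39413 ÷ 15.999 = 0.024634 mol
Divide by the smallest (0.024634 mol): C 3.001, H 6.003, O 1.000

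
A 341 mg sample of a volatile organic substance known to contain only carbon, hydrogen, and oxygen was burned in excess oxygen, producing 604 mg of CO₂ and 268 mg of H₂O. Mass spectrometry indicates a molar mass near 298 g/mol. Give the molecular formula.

mol C = 0.604 g CO₂ ÷ 44.009 g/mol = 0.01372 mol
mol H = 2 × 0.268 g H₂O ÷ 18.015 g/mol = 0.02975 mol
mass O = 0.341 − (0.1648 + 0.02999) = 0.1462 g → mol O = 0.1462 ÷ 15.999 = 0.009136 mol
Divide by the smallest (0.009136 mol): C 1.502, H 3.257, O 1.000
Multiplying each by 4 gives whole numbers: C 6.01, H 13.03, O 4.00
Empirical formula: C6H13O4
Empirical-formula mass = 149.17 g/mol; 298 ÷ 149.17 ≈ 2, so the molecular formula is C12H26O8.

C12H26O8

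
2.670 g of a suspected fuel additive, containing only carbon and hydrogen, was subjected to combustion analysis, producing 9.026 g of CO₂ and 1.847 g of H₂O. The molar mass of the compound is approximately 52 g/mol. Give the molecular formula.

C4H4

mol C = 9.026 g CO₂ ÷ 44.009 g/mol = 0.20509 mol
mol H = 2 × 1.847 g H₂O ÷ 18.015 g/mol = 0.20505 mol
Divide by the smallest (0.20505 mol): C 1.000, H 1.000
Empirical formula: CH
Empirical-formula mass = 13.02 g/mol; 52 ÷ 13.02 ≈ 4, so the molecular formula is C4H4.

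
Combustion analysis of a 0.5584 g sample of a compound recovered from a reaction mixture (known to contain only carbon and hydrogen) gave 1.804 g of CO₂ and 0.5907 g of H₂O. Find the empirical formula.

mol C = 1.804 g CO₂ ÷ 44.009 g/mol = 0.040992 mol
mol H = 2 × 0.5907 g H₂O ÷ 18.015 g/mol = 0.065579 mol
Divide by the smallest (0.040992 mol): C 1.000, H 1.600
Multiplying each by 5 gives whole numbers: C 5.00, H 8.00

C5H8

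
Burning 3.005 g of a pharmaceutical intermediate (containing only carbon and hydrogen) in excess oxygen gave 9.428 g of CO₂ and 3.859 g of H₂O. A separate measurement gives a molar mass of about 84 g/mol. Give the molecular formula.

mol C = 9.428 g CO₂ ÷ 44.009 g/mol = 0.21423 mol
mol H = 2 × 3.859 g H₂O ÷ 18.015 g/mol = 0.42842 mol
Divide by the smallest (0.21423 mol): C 1.000, H 2.000
Empirical formula: CH2
Empirical-formula mass = 14.03 g/mol; 84 ÷ 14.03 ≈ 6, so the molecular formula is C6H12.

C6H12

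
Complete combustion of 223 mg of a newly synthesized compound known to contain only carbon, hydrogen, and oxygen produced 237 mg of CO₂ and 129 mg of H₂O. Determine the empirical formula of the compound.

C3H8O5

mol C = 0.237 g CO₂ ÷ 44.009 g/mol = 0.005385 mol
mol H = 2 × 0.129 g H₂O ÷ 18.015 g/mol = 0.01432 mol
mass O = 0.223 − (0.06468 + 0.01444) = 0.1439 g → mol O = 0.1439 ÷ 15.999 = 0.008993 mol
Divide by the smallest (0.005385 mol): C 1.000, H 2.659, O 1.670
Multiplying each by 3 gives whole numbers: C 3.00, H 7.98, O 5.01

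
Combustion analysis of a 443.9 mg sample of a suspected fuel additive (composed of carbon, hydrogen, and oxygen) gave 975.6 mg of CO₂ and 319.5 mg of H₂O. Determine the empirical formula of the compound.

mol C = 0.9756 g CO₂ ÷ 44.009 g/mol = 0.022168 mol
mol H = 2 × 0.3195 g H₂O ÷ 18.015 g/mol = 0.035470 mol
mass O = 0.4439 − (0.26626 + 0.035754) = 0.14188 g → mol O = 0.14188 ÷ 15.999 = 0.0088683 mol
Divide by the smallest (0.0088683 mol): C 2.500, H 4.000, O 1.000
Multiplying each by 2 gives whole numbers: C 5.00, H 8.00, O 2.00

C5H8O2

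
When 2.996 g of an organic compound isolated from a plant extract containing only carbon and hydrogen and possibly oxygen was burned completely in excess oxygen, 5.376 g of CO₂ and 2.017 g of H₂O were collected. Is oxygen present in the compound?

yes

mol C = 5.376 g CO₂ ÷ 44.009 g/mol = 0.12216 mol
mol H = 2 × 2.017 g H₂O ÷ 18.015 g/mol = 0.22392 mol
C and H account for only 1.6929 g of the 2.996 g sample; the remaining 1.3031 g must be oxygen.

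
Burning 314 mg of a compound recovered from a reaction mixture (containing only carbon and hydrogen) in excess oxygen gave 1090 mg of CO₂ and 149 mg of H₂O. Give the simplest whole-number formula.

C3H2

mol C = 1.09 g CO₂ ÷ 44.009 g/mol = 0.02477 mol
mol H = 2 × 0.149 g H₂O ÷ 18.015 g/mol = 0.01654 mol
Divide by the smallest (0.01654 mol): C 1.497, H 1.000
Multiplying each by 2 gives whole numbers: C 2.99, H 2.00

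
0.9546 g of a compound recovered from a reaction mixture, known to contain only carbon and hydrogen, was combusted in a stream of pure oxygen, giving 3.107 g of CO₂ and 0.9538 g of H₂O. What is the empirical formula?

C2H3

mol C = 3.107 g CO₂ ÷ 44.009 g/mol = 0.070599 mol
mol H = 2 × 0.9538 g H₂O ÷ 18.015 g/mol = 0.10589 mol
Divide by the smallest (0.070599 mol): C 1.000, H 1.500
Multiplying each by 2 gives whole numbers: C 2.00, H 3.00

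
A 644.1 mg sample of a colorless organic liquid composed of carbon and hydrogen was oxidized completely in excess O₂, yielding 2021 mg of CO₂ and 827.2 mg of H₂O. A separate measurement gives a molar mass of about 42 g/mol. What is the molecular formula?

C3H6

mol C = 2.021 g CO₂ ÷ 44.009 g/mol = 0.045922 mol
mol H = 2 × 0.8272 g H₂O ÷ 18.015 g/mol = 0.091835 mol
Divide by the smallest (0.045922 mol): C 1.000, H 2.000
Empirical formula: CH2
Empirical-formula mass = 14.03 g/mol; 42 ÷ 14.03 ≈ 3, so the molecular formula is C3H6.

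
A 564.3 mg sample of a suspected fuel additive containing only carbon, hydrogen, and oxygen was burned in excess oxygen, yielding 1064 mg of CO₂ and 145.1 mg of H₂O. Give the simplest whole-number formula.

C3H2O2

mol C = 1.064 g CO₂ ÷ 44.009 g/mol = 0.024177 mol
mol H = 2 × 0.1451 g H₂O ÷ 18.015 g/mol = 0.016109 mol
mass O = 0.5643 − (0.29039 + 0.016238) = 0.25767 g → mol O = 0.25767 ÷ 15.999 = 0.016106 mol
Divide by the smallest (0.016106 mol): C 1.501, H 1.000, O 1.000
Multiplying each by 2 gives whole numbers: C 3.00, H 2.00, O 2.00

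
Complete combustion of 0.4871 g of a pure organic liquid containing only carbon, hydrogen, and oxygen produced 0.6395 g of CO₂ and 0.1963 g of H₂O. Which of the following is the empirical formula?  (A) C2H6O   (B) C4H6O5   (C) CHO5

(B) C4H6O5

mol C = 0.6395 g CO₂ ÷ 44.009 g/mol = 0.014531 mol
mol H = 2 × 0.1963 g H₂O ÷ 18.015 g/mol = 0.021793 mol
mass O = 0.4871 − (0.17453 + 0.021967) = 0.29060 g → mol O = 0.29060 ÷ 15.999 = 0.018164 mol
Divide by the smallest (0.014531 mol): C 1.000, H 1.500, O 1.250
Multiplying each by 4 gives whole numbers: C 4.00, H 6.00, O 5.00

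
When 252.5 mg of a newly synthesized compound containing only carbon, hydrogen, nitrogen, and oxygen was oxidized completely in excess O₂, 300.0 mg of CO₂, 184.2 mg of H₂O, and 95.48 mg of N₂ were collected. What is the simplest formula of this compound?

mol C = 0.3000 g CO₂ ÷ 44.009 g/mol = 0.0068168 mol
mol H = 2 × 0.1842 g H₂O ÷ 18.015 g/mol = 0.020450 mol
mol N = 2 × 0.09548 g N₂ ÷ 28.014 g/mol = 0.0068166 mol
mass O = 0.2525 − (0.081876 + 0.020613 + 0.095480) = 0.054530 g → mol O = 0.054530 ÷ 15.999 = 0.0034084 mol
Divide by the smallest (0.0034084 mol): C 2.000, H 6.000, N 2.000, O 1.000

C2H6N2O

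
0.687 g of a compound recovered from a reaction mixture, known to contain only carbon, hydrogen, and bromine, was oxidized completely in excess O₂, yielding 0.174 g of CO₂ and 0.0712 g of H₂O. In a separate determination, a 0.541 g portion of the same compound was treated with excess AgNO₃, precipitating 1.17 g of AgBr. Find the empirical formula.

CH2Br2

mol C = 0.174 g CO₂ ÷ 44.009 g/mol = 0.003954 mol
mol H = 2 × 0.0712 g H₂O ÷ 18.015 g/mol = 0.007905 mol
From the AgBr data: mol Br per gram of compound = (1.17 ÷ 187.772) ÷ 0.541 = 0.01152 mol/g, so in the 0.687 g combustion sample mol Br = 0.007913 mol
Divide by the smallest (0.003954 mol): C 1.000, H 1.999, Br 2.001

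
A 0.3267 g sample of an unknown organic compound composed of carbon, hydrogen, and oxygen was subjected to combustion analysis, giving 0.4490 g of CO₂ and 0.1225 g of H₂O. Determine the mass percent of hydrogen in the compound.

4.20%

mol C = 0.4490 g CO₂ ÷ 44.009 g/mol = 0.010202 mol
mol H = 2 × 0.1225 g H₂O ÷ 18.015 g/mol = 0.013600 mol
mass O = 0.3267 − (0.12254 + 0.013709) = 0.19045 g → mol O = 0.19045 ÷ 15.999 = 0.011904 mol
mass % H = 0.013709 g ÷ 0.3267 g × 100%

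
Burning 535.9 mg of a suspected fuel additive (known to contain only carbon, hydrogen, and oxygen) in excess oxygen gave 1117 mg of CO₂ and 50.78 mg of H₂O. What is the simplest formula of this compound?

mol C = 1.117 g CO₂ ÷ 44.009 g/mol = 0.025381 mol
mol H = 2 × 0.05078 g H₂O ÷ 18.015 g/mol = 0.0056375 mol
mass O = 0.5359 − (0.30485 + 0.0056826) = 0.22536 g → mol O = 0.22536 ÷ 15.999 = 0.014086 mol
Divide by the smallest (0.0056375 mol): C 4.502, H 1.000, O 2.499
Multiplying each by 2 gives whole numbers: C 9.00, H 2.00, O 5.00

C9H2O5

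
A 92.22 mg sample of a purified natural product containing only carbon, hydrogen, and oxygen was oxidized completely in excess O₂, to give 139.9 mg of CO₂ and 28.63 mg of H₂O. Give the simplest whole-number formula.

mol C = 0.1399 g CO₂ ÷ 44.009 g/mol = 0.0031789 mol
mol H = 2 × 0.02863 g H₂O ÷ 18.015 g/mol = 0.0031785 mol
mass O = 0.09222 − (0.038182 + 0.0032039) = 0.050834 g → mol O = 0.050834 ÷ 15.999 = 0.0031773 mol
Divide by the smallest (0.0031773 mol): C 1.000, H 1.000, O 1.000

CHO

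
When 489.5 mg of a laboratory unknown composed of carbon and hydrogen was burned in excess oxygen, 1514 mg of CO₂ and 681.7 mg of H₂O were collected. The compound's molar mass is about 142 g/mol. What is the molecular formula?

C10H22

mol C = 1.514 g CO₂ ÷ 44.009 g/mol = 0.034402 mol
mol H = 2 × 0.6817 g H₂O ÷ 18.015 g/mol = 0.075681 mol
Divide by the smallest (0.034402 mol): C 1.000, H 2.200
Multiplying each by 5 gives whole numbers: C 5.00, H 11.00
Empirical formula: C5H11
Empirical-formula mass = 71.14 g/mol; 142 ÷ 71.14 ≈ 2, so the molecular formula is C10H22.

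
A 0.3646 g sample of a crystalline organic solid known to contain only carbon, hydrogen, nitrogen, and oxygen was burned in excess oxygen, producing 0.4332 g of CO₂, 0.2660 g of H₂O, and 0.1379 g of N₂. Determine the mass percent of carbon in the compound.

mol C = 0.4332 g CO₂ ÷ 44.009 g/mol = 0.0098434 mol
mol H = 2 × 0.2660 g H₂O ÷ 18.015 g/mol = 0.029531 mol
mol N = 2 × 0.1379 g N₂ ÷ 28.014 g/mol = 0.0098451 mol
mass O = 0.3646 − (0.11823 + 0.029767 + 0.13790) = 0.078703 g → mol O = 0.078703 ÷ 15.999 = 0.0049193 mol
mass % C = 0.11823 g ÷ 0.3646 g × 100%

32.43%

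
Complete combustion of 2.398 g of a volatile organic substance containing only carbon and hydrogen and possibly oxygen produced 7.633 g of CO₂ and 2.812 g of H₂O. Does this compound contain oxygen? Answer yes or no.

mol C = 7.633 g CO₂ ÷ 44.009 g/mol = 0.17344 mol
mol H = 2 × 2.812 g H₂O ÷ 18.015 g/mol = 0.31218 mol
C and H together account for 2.3979 g — essentially the entire 2.398 g sample — so the compound contains no oxygen.

no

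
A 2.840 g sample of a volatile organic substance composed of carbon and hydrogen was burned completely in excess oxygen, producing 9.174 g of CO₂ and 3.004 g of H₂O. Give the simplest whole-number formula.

C5H8

mol C = 9.174 g CO₂ ÷ 44.009 g/mol = 0.20846 mol
mol H = 2 × 3.004 g H₂O ÷ 18.015 g/mol = 0.33350 mol
Divide by the smallest (0.20846 mol): C 1.000, H 1.600
Multiplying each by 5 gives whole numbers: C 5.00, H 8.00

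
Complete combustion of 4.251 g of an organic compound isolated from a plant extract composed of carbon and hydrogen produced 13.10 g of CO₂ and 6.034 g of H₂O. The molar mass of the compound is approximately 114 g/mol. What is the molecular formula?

mol C = 13.10 g CO₂ ÷ 44.009 g/mol = 0.29767 mol
mol H = 2 × 6.034 g H₂O ÷ 18.015 g/mol = 0.66989 mol
Divide by the smallest (0.29767 mol): C 1.000, H 2.250
Multiplying each by 4 gives whole numbers: C 4.00, H 9.00
Empirical formula: C4H9
Empirical-formula mass = 57.12 g/mol; 114 ÷ 57.12 ≈ 2, so the molecular formula is C8H18.

C8H18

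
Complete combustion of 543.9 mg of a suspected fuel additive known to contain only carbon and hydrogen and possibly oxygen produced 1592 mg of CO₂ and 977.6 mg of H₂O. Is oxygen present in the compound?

mol C = 1.592 g CO₂ ÷ 44.009 g/mol = 0.036174 mol
mol H = 2 × 0.9776 g H₂O ÷ 18.015 g/mol = 0.10853 mol
C and H together account for 0.54389 g — essentially the entire 0.5439 g sample — so the compound contains no oxygen.

no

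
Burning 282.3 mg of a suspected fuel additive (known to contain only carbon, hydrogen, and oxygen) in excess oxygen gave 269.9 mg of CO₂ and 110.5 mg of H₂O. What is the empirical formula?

mol C = 0.2699 g CO₂ ÷ 44.009 g/mol = 0.0061328 mol
mol H = 2 × 0.1105 g H₂O ÷ 18.015 g/mol = 0.012268 mol
mass O = 0.2823 − (0.073661 + 0.012366) = 0.19627 g → mol O = 0.19627 ÷ 15.999 = 0.012268 mol
Divide by the smallest (0.0061328 mol): C 1.000, H 2.000, O 2.000

CH2O2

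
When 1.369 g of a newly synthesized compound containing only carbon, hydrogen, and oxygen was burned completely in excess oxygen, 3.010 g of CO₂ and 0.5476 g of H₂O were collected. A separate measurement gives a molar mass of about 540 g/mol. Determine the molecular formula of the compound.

mol C = 3.010 g CO₂ ÷ 44.009 g/mol = 0.068395 mol
mol H = 2 × 0.5476 g H₂O ÷ 18.015 g/mol = 0.060794 mol
mass O = 1.369 − (0.82149 + 0.061280) = 0.48623 g → mol O = 0.48623 ÷ 15.999 = 0.030391 mol
Divide by the smallest (0.030391 mol): C 2.251, H 2.000, O 1.000
Multiplying each by 4 gives whole numbers: C 9.00, H 8.00, O 4.00
Empirical formula: C9H8O4
Empirical-formula mass = 180.16 g/mol; 540 ÷ 180.16 ≈ 3, so the molecular formula is C27H24O12.

C27H24O12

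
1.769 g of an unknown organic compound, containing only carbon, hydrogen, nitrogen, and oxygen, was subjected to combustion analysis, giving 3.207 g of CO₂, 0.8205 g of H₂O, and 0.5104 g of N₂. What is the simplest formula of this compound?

mol C = 3.207 g CO₂ ÷ 44.009 g/mol = 0.072871 mol
mol H = 2 × 0.8205 g H₂O ÷ 18.015 g/mol = 0.091091 mol
mol N = 2 × 0.5104 g N₂ ÷ 28.014 g/mol = 0.036439 mol
mass O = 1.769 − (0.87526 + 0.091819 + 0.51040) = 0.29152 g → mol O = 0.29152 ÷ 15.999 = 0.018221 mol
Divide by the smallest (0.018221 mol): C 3.999, H 4.999, N 2.000, O 1.000

C4H5N2O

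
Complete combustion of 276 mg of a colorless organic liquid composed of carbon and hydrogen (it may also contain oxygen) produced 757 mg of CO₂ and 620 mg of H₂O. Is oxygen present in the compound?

no

mol C = 0.757 g CO₂ ÷ 44.009 g/mol = 0.01720 mol
mol H = 2 × 0.620 g H₂O ÷ 18.015 g/mol = 0.06883 mol
C and H together account for 0.2760 g — essentially the entire 0.276 g sample — so the compound contains no oxygen.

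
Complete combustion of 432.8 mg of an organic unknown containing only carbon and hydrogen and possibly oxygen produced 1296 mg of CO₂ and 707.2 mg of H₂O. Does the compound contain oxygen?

no

mol C = 1.296 g CO₂ ÷ 44.009 g/mol = 0.029449 mol
mol H = 2 × 0.7072 g H₂O ÷ 18.015 g/mol = 0.078512 mol
C and H together account for 0.43285 g — essentially the entire 0.4328 g sample — so the compound contains no oxygen.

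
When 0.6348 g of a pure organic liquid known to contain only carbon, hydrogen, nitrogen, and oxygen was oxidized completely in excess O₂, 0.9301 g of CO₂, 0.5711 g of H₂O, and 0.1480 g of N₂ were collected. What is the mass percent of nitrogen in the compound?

23.31%

mol C = 0.9301 g CO₂ ÷ 44.009 g/mol = 0.021134 mol
mol H = 2 × 0.5711 g H₂O ÷ 18.015 g/mol = 0.063403 mol
mol N = 2 × 0.1480 g N₂ ÷ 28.014 g/mol = 0.010566 mol
mass O = 0.6348 − (0.25384 + 0.063910 + 0.14800) = 0.16905 g → mol O = 0.16905 ÷ 15.999 = 0.010566 mol
mass % N = 0.14800 g ÷ 0.6348 g × 100%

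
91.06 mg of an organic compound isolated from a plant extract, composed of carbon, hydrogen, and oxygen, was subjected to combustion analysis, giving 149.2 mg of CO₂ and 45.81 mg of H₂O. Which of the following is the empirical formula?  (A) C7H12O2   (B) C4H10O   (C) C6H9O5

mol C = 0.1492 g CO₂ ÷ 44.009 g/mol = 0.0033902 mol
mol H = 2 × 0.04581 g H₂O ÷ 18.015 g/mol = 0.0050858 mol
mass O = 0.09106 − (0.040720 + 0.0051264) = 0.045214 g → mol O = 0.045214 ÷ 15.999 = 0.0028260 mol
Divide by the smallest (0.0028260 mol): C 1.200, H 1.800, O 1.000
Multiplying each by 5 gives whole numbers: C 6.00, H 9.00, O 5.00

(C) C6H9O5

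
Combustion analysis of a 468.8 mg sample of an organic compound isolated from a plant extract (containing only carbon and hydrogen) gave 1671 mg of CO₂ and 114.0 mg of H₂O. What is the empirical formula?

C3H

mol C = 1.671 g CO₂ ÷ 44.009 g/mol = 0.037970 mol
mol H = 2 × 0.1140 g H₂O ÷ 18.015 g/mol = 0.012656 mol
Divide by the smallest (0.012656 mol): C 3.000, H 1.000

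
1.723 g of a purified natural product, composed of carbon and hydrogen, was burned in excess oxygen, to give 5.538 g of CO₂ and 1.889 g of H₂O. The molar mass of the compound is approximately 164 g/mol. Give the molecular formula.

mol C = 5.538 g CO₂ ÷ 44.009 g/mol = 0.12584 mol
mol H = 2 × 1.889 g H₂O ÷ 18.015 g/mol = 0.20971 mol
Divide by the smallest (0.12584 mol): C 1.000, H 1.667
Multiplying each by 3 gives whole numbers: C 3.00, H 5.00
Empirical formula: C3H5
Empirical-formula mass = 41.07 g/mol; 164 ÷ 41.07 ≈ 4, so the molecular formula is C12H20.

C12H20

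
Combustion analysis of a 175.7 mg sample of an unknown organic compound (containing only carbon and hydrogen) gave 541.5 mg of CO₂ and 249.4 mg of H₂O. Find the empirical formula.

mol C = 0.5415 g CO₂ ÷ 44.009 g/mol = 0.012304 mol
mol H = 2 × 0.2494 g H₂O ÷ 18.015 g/mol = 0.027688 mol
Divide by the smallest (0.012304 mol): C 1.000, H 2.250
Multiplying each by 4 gives whole numbers: C 4.00, H 9.00

C4H9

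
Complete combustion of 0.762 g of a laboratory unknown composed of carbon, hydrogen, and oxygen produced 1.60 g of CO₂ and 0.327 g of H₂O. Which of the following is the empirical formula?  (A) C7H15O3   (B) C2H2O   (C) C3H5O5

(B) C2H2O

mol C = 1.60 g CO₂ ÷ 44.009 g/mol = 0.03636 mol
mol H = 2 × 0.327 g H₂O ÷ 18.015 g/mol = 0.03630 mol
mass O = 0.762 − (0.4367 + 0.03659) = 0.2887 g → mol O = 0.2887 ÷ 15.999 = 0.01805 mol
Divide by the smallest (0.01805 mol): C 2.015, H 2.012, O 1.000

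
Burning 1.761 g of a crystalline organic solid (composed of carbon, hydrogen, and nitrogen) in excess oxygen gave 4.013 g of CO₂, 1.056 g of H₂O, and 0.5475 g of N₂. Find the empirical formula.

C7H9N3

mol C = 4.013 g CO₂ ÷ 44.009 g/mol = 0.091186 mol
mol H = 2 × 1.056 g H₂O ÷ 18.015 g/mol = 0.11724 mol
mol N = 2 × 0.5475 g N₂ ÷ 28.014 g/mol = 0.039088 mol
Divide by the smallest (0.039088 mol): C 2.333, H 2.999, N 1.000
Multiplying each by 3 gives whole numbers: C 7.00, H 9.00, N 3.00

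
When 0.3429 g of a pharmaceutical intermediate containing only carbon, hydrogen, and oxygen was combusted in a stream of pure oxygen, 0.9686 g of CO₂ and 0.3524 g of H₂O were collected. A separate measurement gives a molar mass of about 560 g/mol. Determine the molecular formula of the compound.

mol C = 0.9686 g CO₂ ÷ 44.009 g/mol = 0.022009 mol
mol H = 2 × 0.3524 g H₂O ÷ 18.015 g/mol = 0.039123 mol
mass O = 0.3429 − (0.26435 + 0.039436) = 0.039112 g → mol O = 0.039112 ÷ 15.999 = 0.0024447 mol
Divide by the smallest (0.0024447 mol): C 9.003, H 16.003, O 1.000
Empirical formula: C9H16O
Empirical-formula mass = 140.23 g/mol; 560 ÷ 140.23 ≈ 4, so the molecular formula is C36H64O4.

C36H64O4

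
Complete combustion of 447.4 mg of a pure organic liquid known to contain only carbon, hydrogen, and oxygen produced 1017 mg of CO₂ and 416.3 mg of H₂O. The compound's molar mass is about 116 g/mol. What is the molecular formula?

mol C = 1.017 g CO₂ ÷ 44.009 g/mol = 0.023109 mol
mol H = 2 × 0.4163 g H₂O ÷ 18.015 g/mol = 0.046217 mol
mass O = 0.4474 − (0.27756 + 0.046587) = 0.12325 g → mol O = 0.12325 ÷ 15.999 = 0.0077037 mol
Divide by the smallest (0.0077037 mol): C 3.000, H 5.999, O 1.000
Empirical formula: C3H6O
Empirical-formula mass = 58.08 g/mol; 116 ÷ 58.08 ≈ 2, so the molecular formula is C6H12O2.

C6H12O2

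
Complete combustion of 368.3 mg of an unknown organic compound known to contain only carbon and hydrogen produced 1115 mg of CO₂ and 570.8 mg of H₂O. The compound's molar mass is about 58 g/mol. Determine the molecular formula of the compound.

mol C = 1.115 g CO₂ ÷ 44.009 g/mol = 0.025336 mol
mol H = 2 × 0.5708 g H₂O ÷ 18.015 g/mol = 0.063369 mol
Divide by the smallest (0.025336 mol): C 1.000, H 2.501
Multiplying each by 2 gives whole numbers: C 2.00, H 5.00
Empirical formula: C2H5
Empirical-formula mass = 29.06 g/mol; 58 ÷ 29.06 ≈ 2, so the molecular formula is C4H10.

C4H10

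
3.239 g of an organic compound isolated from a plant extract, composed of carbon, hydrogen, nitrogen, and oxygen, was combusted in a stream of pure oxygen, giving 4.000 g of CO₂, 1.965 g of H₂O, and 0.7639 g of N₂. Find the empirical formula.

C5H12N3O4

mol C = 4.000 g CO₂ ÷ 44.009 g/mol = 0.090890 mol
mol H = 2 × 1.965 g H₂O ÷ 18.015 g/mol = 0.21815 mol
mol N = 2 × 0.7639 g N₂ ÷ 28.014 g/mol = 0.054537 mol
mass O = 3.239 − (1.0917 + 0.21990 + 0.76390) = 1.1635 g → mol O = 1.1635 ÷ 15.999 = 0.072724 mol
Divide by the smallest (0.054537 mol): C 1.667, H 4.000, N 1.000, O 1.333
Multiplying each by 3 gives whole numbers: C 5.00, H 12.00, N 3.00, O 4.00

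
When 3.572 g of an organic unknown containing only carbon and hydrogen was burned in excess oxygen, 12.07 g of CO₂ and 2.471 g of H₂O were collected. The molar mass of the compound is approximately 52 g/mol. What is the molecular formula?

mol C = 12.07 g CO₂ ÷ 44.009 g/mol = 0.27426 mol
mol H = 2 × 2.471 g H₂O ÷ 18.015 g/mol = 0.27433 mol
Divide by the smallest (0.27426 mol): C 1.000, H 1.000
Empirical formula: CH
Empirical-formula mass = 13.02 g/mol; 52 ÷ 13.02 ≈ 4, so the molecular formula is C4H4.

C4H4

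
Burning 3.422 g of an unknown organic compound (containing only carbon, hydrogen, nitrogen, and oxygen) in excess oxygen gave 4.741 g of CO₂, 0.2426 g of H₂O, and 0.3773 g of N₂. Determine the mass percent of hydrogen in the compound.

mol C = 4.741 g CO₂ ÷ 44.009 g/mol = 0.10773 mol
mol H = 2 × 0.2426 g H₂O ÷ 18.015 g/mol = 0.026933 mol
mol N = 2 × 0.3773 g N₂ ÷ 28.014 g/mol = 0.026937 mol
mass O = 3.422 − (1.2939 + 0.027149 + 0.37730) = 1.7236 g → mol O = 1.7236 ÷ 15.999 = 0.10773 mol
mass % H = 0.027149 g ÷ 3.422 g × 100%

0.79%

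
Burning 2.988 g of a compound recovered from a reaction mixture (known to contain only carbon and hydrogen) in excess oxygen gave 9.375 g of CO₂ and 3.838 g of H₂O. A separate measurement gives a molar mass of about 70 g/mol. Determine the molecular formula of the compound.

C5H10

mol C = 9.375 g CO₂ ÷ 44.009 g/mol = 0.21302 mol
mol H = 2 × 3.838 g H₂O ÷ 18.015 g/mol = 0.42609 mol
Divide by the smallest (0.21302 mol): C 1.000, H 2.000
Empirical formula: CH2
Empirical-formula mass = 14.03 g/mol; 70 ÷ 14.03 ≈ 5, so the molecular formula is C5H10.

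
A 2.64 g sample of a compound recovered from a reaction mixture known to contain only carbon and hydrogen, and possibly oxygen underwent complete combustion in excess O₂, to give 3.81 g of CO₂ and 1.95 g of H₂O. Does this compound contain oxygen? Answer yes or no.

mol C = 3.81 g CO₂ ÷ 44.009 g/mol = 0.08657 mol
mol H = 2 × 1.95 g H₂O ÷ 18.015 g/mol = 0.2165 mol
C and H account for only 1.258 g of the 2.64 g sample; the remaining 1.382 g must be oxygen.

yes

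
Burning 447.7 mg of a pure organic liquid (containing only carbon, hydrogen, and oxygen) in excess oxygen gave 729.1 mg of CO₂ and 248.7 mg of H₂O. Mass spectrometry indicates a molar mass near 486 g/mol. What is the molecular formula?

C18H30O15

mol C = 0.7291 g CO₂ ÷ 44.009 g/mol = 0.016567 mol
mol H = 2 × 0.2487 g H₂O ÷ 18.015 g/mol = 0.027610 mol
mass O = 0.4477 − (0.19899 + 0.027831) = 0.22088 g → mol O = 0.22088 ÷ 15.999 = 0.013806 mol
Divide by the smallest (0.013806 mol): C 1.200, H 2.000, O 1.000
Multiplying each by 5 gives whole numbers: C 6.00, H 10.00, O 5.00
Empirical formula: C6H10O5
Empirical-formula mass = 162.14 g/mol; 486 ÷ 162.14 ≈ 3, so the molecular formula is C18H30O15.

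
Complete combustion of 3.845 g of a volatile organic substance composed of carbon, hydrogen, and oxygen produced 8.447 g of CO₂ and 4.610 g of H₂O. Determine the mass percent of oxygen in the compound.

mol C = 8.447 g CO₂ ÷ 44.009 g/mol = 0.19194 mol
mol H = 2 × 4.610 g H₂O ÷ 18.015 g/mol = 0.51180 mol
mass O = 3.845 − (2.3054 + 0.51589) = 1.0237 g → mol O = 1.0237 ÷ 15.999 = 0.063988 mol
mass % O = 1.0237 g ÷ 3.845 g × 100%

26.63%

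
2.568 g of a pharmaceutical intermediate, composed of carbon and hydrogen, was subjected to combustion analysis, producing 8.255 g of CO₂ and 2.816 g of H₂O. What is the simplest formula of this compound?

mol C = 8.255 g CO₂ ÷ 44.009 g/mol = 0.18758 mol
mol H = 2 × 2.816 g H₂O ÷ 18.015 g/mol = 0.31263 mol
Divide by the smallest (0.18758 mol): C 1.000, H 1.667
Multiplying each by 3 gives whole numbers: C 3.00, H 5.00

C3H5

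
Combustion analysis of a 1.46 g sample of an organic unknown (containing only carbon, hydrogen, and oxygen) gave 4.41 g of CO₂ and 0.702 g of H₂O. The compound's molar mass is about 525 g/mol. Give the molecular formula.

mol C = 4.41 g CO₂ ÷ 44.009 g/mol = 0.1002 mol
mol H = 2 × 0.702 g H₂O ÷ 18.015 g/mol = 0.07794 mol
mass O = 1.46 − (1.204 + 0.07856) = 0.1779 g → mol O = 0.1779 ÷ 15.999 = 0.01112 mol
Divide by the smallest (0.01112 mol): C 9.014, H 7.011, O 1.000
Empirical formula: C9H7O
Empirical-formula mass = 131.15 g/mol; 525 ÷ 131.15 ≈ 4, so the molecular formula is C36H28O4.

C36H28O4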